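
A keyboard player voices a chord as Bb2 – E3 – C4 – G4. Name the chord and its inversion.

C dominant seventh, third inversion

The pitch classes Bb, E, C, G arrange in thirds as C–E–G–Bb: a C dominant seventh chord.
The lowest note is Bb, the seventh of the chord, so this is third inversion (figured bass 4/2).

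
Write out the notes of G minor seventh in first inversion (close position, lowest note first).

Spelling G minor seventh: G–Bb–D–F. In first inversion the third is bass, giving Bb, D, F, G from the bottom.

Bb, D, F, G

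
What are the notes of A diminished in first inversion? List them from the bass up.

C, Eb, A

The chord tones are A–C–Eb. With the third (C) lowest for first inversion: C, Eb, A.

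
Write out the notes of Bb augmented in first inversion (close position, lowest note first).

The chord tones are Bb–D–F#. With the third (D) lowest for first inversion: D, F#, Bb.

D, F#, Bb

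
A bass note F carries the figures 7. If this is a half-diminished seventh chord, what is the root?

F

The figures 7 mean the root of the chord is in the bass. If F is the root of a half-diminished seventh chord, the root is F (chord tones F–Ab–Cb–Eb).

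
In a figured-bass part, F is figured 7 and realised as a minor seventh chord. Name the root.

F

The figures 7 mean the root of the chord is in the bass. If F is the root of a minor seventh chord, the root is F (chord tones F–Ab–C–Eb).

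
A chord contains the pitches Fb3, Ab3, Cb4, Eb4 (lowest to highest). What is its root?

Reordering Fb, Ab, Cb, Eb into stacked thirds gives Fb–Ab–Cb–Eb; the bottom of that stack, Fb, is the root.

Fb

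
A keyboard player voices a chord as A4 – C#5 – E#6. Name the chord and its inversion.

Reducing to letter names: A, C#, E#. These stack in thirds as A–C#–E# — an A augmented triad.
A is the root of A augmented; root in the bass means root position (figured bass 5/3).

A augmented, root position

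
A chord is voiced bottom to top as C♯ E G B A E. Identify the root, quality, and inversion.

A dominant ninth, first inversion

The distinct note names are C#, E, G, B, A. Stacked in thirds they read A–C#–E–G–B, which is a dominant ninth chord on A.
With the third (C#) in the bass, the chord is in first inversion.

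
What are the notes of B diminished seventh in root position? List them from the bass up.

Spelling B diminished seventh: B–D–F–Ab. In root position the root is bass, giving B, D, F, Ab from the bottom.

B, D, F, Ab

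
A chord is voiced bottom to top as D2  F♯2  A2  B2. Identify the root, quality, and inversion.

The pitch classes D, F#, A, B arrange in thirds as B–D–F#–A: a B minor seventh chord.
With the third (D) in the bass, the chord is in first inversion (figured bass 6/5).

B minor seventh, first inversion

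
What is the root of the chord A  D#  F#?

The distinct letter names are A, D#, F#. Arranged as a stack of thirds they read D#–F#–A, so D# is the root (a D# diminished triad).

D#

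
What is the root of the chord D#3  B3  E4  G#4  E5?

D#, B, E, G# are the tones of an E major seventh chord (E–G#–B–D#), making E the root.

E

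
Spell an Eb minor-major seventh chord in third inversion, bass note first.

D, Eb, Gb, Bb

Eb minor-major seventh is Eb–Gb–Bb–D. Third inversion puts the seventh (D) in the bass, with the remaining tones above: D, Eb, Gb, Bb.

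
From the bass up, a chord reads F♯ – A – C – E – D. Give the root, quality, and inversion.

The pitch classes F#, A, C, E, D arrange in thirds as D–F#–A–C–E: a D dominant ninth chord.
F# is the third of D dominant ninth; third in the bass means first inversion.

D dominant ninth, first inversion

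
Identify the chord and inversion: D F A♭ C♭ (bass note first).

Reducing to letter names: D, F, Ab, Cb. These stack in thirds as D–F–Ab–Cb — a D diminished seventh chord.
D is the root of D diminished seventh; root in the bass means root position (figured bass 7).

D diminished seventh, root position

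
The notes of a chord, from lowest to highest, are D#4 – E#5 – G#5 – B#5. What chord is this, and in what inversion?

Reducing to letter names: D#, E#, G#, B#. These stack in thirds as E#–G#–B#–D# — an E# minor seventh chord.
With the seventh (D#) in the bass, the chord is in third inversion (figured bass 4/2).

E# minor seventh, third inversion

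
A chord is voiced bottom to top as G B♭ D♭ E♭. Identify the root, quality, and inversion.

The pitch classes G, Bb, Db, Eb arrange in thirds as Eb–G–Bb–Db: an Eb dominant seventh chord.
G is the third of Eb dominant seventh; third in the bass means first inversion (figured bass 6/5).

Eb dominant seventh, first inversion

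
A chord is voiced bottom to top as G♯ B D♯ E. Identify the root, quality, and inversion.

E major seventh, first inversion

The distinct note names are G#, B, D#, E. Stacked in thirds they read E–G#–B–D#, which is a major seventh chord on E.
The lowest note is G#, the third of the chord, so this is first inversion (figured bass 6/5).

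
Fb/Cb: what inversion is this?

Fb/Cb means Fb major with Cb in the bass. Cb is the fifth of Fb major (Fb–Ab–Cb), so this is second inversion.

second inversion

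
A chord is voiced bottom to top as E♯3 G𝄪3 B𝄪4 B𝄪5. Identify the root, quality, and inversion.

The distinct note names are E#, G##, B##. Stacked in thirds they read E#–G##–B##, which is an augmented triad on E#.
E# is the root of E# augmented; root in the bass means root position (figured bass 5/3).

E# augmented, root position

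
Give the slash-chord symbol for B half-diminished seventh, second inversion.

Second inversion of B half-diminished seventh has the fifth (F) in the bass. As a slash chord: Bø7/F.

Bø7/F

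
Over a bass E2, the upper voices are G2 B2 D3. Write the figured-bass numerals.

7

The notes E, G, B, D stack in thirds as E–G–B–D — an E minor seventh chord. The bass E is the root, so this is root position: figured 7.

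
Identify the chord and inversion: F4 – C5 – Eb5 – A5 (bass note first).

F dominant seventh, root position

Reducing to letter names: F, C, Eb, A. These stack in thirds as F–A–C–Eb — an F dominant seventh chord.
The lowest note is F, the root of the chord, so this is root position (figured bass 7).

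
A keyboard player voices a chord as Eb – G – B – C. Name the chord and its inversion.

C minor-major seventh, first inversion

The pitch classes Eb, G, B, C arrange in thirds as C–Eb–G–B: a C minor-major seventh chord.
The lowest note is Eb, the third of the chord, so this is first inversion (figured bass 6/5).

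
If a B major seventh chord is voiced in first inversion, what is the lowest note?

D#

In first inversion the third is lowest. For B major seventh (B–D#–F#–A#) that is D#.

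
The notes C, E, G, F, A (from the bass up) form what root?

Reordering C, E, G, F, A into stacked thirds gives F–A–C–E–G; the bottom of that stack, F, is the root.

F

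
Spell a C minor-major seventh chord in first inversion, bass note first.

C minor-major seventh is C–Eb–G–B. First inversion puts the third (Eb) in the bass, with the remaining tones above: Eb, G, B, C.

Eb, G, B, C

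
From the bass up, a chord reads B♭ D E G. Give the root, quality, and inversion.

E half-diminished seventh, second inversion

The pitch classes Bb, D, E, G arrange in thirds as E–G–Bb–D: an E half-diminished seventh chord.
With the fifth (Bb) in the bass, the chord is in second inversion (figured bass 4/3).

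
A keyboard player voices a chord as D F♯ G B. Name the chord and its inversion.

G major seventh, second inversion

The distinct note names are D, F#, G, B. Stacked in thirds they read G–B–D–F#, which is a major seventh chord on G.
D is the fifth of G major seventh; fifth in the bass means second inversion (figured bass 4/3).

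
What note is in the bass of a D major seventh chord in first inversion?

D major seventh is D–F#–A–C#. First inversion places the third in the bass: F#.

F#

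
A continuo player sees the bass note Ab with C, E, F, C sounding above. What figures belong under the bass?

6/5

The notes Ab, C, E, F stack in thirds as F–Ab–C–E — an F minor-major seventh chord. The bass Ab is the third, so this is first inversion: figured 6/5.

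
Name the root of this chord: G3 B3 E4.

The distinct letter names are G, B, E. Arranged as a stack of thirds they read E–G–B, so E is the root (an E minor triad).

E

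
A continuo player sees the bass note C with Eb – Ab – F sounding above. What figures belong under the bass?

4/3

The notes C, Eb, Ab, F stack in thirds as F–Ab–C–Eb — an F minor seventh chord. The bass C is the fifth, so this is second inversion: figured 4/3.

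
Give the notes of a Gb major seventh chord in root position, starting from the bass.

Gb major seventh is Gb–Bb–Db–F. Root position puts the root (Gb) in the bass, with the remaining tones above: Gb, Bb, Db, F.

Gb, Bb, Db, F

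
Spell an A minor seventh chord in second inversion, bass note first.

E, G, A, C

A minor seventh is A–C–E–G. Second inversion puts the fifth (E) in the bass, with the remaining tones above: E, G, A, C.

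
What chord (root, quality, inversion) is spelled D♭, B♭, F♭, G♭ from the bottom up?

The pitch classes Db, Bb, Fb, Gb arrange in thirds as Gb–Bb–Db–Fb: a Gb dominant seventh chord.
The lowest note is Db, the fifth of the chord, so this is second inversion (figured bass 4/3).

Gb dominant seventh, second inversion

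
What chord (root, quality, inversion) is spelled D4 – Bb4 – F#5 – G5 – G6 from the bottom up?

The distinct note names are D, Bb, F#, G. Stacked in thirds they read G–Bb–D–F#, which is a minor-major seventh chord on G.
D is the fifth of G minor-major seventh; fifth in the bass means second inversion (figured bass 4/3).

G minor-major seventh, second inversion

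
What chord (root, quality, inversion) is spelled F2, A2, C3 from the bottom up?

F major, root position

Reducing to letter names: F, A, C. These stack in thirds as F–A–C — an F major triad.
With the root (F) in the bass, the chord is in root position (figured bass 5/3).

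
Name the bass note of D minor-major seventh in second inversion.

A

In second inversion the fifth is lowest. For D minor-major seventh (D–F–A–C#) that is A.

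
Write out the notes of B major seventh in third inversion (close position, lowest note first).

The chord tones are B–D#–F#–A#. With the seventh (A#) lowest for third inversion: A#, B, D#, F#.

A#, B, D#, F#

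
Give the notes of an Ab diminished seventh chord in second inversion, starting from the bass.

Ab diminished seventh is Ab–Cb–Ebb–Gbb. Second inversion puts the fifth (Ebb) in the bass, with the remaining tones above: Ebb, Gbb, Ab, Cb.

Ebb, Gbb, Ab, Cb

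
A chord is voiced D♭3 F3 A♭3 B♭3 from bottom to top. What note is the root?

Bb

The distinct letter names are Db, F, Ab, Bb. Arranged as a stack of thirds they read Bb–Db–F–Ab, so Bb is the root (a Bb minor seventh chord).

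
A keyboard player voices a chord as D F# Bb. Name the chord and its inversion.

The distinct note names are D, F#, Bb. Stacked in thirds they read Bb–D–F#, which is an augmented triad on Bb.
D is the third of Bb augmented; third in the bass means first inversion (figured bass 6).

Bb augmented, first inversion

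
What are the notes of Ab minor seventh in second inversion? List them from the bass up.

Eb, Gb, Ab, Cb

The chord tones are Ab–Cb–Eb–Gb. With the fifth (Eb) lowest for second inversion: Eb, Gb, Ab, Cb.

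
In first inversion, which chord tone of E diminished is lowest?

In first inversion the third is lowest. For E diminished (E–G–Bb) that is G.

G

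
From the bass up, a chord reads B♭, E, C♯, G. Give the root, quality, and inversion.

Reducing to letter names: Bb, E, C#, G. These stack in thirds as C#–E–G–Bb — a C# diminished seventh chord.
With the seventh (Bb) in the bass, the chord is in third inversion (figured bass 4/2).

C# diminished seventh, third inversion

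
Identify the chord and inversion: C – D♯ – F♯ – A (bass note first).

D# diminished seventh, third inversion

The distinct note names are C, D#, F#, A. Stacked in thirds they read D#–F#–A–C, which is a diminished seventh chord on D#.
With the seventh (C) in the bass, the chord is in third inversion (figured bass 4/2).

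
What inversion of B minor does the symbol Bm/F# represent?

second inversion

Bm/F# means B minor with F# in the bass. F# is the fifth of B minor (B–D–F#), so this is second inversion.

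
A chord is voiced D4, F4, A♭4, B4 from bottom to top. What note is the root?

D, F, Ab, B are the tones of a B diminished seventh chord (B–D–F–Ab), making B the root.

B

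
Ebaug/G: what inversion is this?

Ebaug/G means Eb augmented with G in the bass. G is the third of Eb augmented (Eb–G–B), so this is first inversion.

first inversion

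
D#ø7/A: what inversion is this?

D#ø7/A means D# half-diminished seventh with A in the bass. A is the fifth of D# half-diminished seventh (D#–F#–A–C#), so this is second inversion.

second inversion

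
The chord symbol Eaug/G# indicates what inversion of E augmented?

Eaug/G# means E augmented with G# in the bass. G# is the third of E augmented (E–G#–B#), so this is first inversion.

first inversion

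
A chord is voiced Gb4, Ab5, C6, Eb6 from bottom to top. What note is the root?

Reordering Gb, Ab, C, Eb into stacked thirds gives Ab–C–Eb–Gb; the bottom of that stack, Ab, is the root.

Ab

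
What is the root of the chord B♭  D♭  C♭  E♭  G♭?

Cb

Reordering Bb, Db, Cb, Eb, Gb into stacked thirds gives Cb–Eb–Gb–Bb–Db; the bottom of that stack, Cb, is the root.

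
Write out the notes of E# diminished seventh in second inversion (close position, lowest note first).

Spelling E# diminished seventh: E#–G#–B–D. In second inversion the fifth is bass, giving B, D, E#, G# from the bottom.

B, D, E#, G#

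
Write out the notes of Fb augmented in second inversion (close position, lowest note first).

C, Fb, Ab

Fb augmented is Fb–Ab–C. Second inversion puts the fifth (C) in the bass, with the remaining tones above: C, Fb, Ab.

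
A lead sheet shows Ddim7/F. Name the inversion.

Ddim7/F means D diminished seventh with F in the bass. F is the third of D diminished seventh (D–F–Ab–Cb), so this is first inversion.

first inversion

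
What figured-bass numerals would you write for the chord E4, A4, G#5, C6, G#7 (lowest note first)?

The notes E, A, G#, C stack in thirds as A–C–E–G# — an A minor-major seventh chord. The bass E is the fifth, so this is second inversion: figured 4/3.

4/3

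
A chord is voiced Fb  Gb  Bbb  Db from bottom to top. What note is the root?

Reordering Fb, Gb, Bbb, Db into stacked thirds gives Gb–Bbb–Db–Fb; the bottom of that stack, Gb, is the root.

Gb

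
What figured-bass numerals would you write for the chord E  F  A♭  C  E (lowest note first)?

The notes E, F, Ab, C stack in thirds as F–Ab–C–E — an F minor-major seventh chord. The bass E is the seventh, so this is third inversion: figured 4/2.

4/2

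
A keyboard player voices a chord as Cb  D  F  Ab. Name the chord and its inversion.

D diminished seventh, third inversion

The pitch classes Cb, D, F, Ab arrange in thirds as D–F–Ab–Cb: a D diminished seventh chord.
With the seventh (Cb) in the bass, the chord is in third inversion (figured bass 4/2).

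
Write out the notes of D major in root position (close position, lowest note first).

D, F#, A

D major is D–F#–A. Root position puts the root (D) in the bass, with the remaining tones above: D, F#, A.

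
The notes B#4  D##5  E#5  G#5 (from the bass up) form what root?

E#

B#, D##, E#, G# are the tones of an E# minor-major seventh chord (E#–G#–B#–D##), making E# the root.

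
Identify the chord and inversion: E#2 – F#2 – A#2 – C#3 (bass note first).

F# major seventh, third inversion

Reducing to letter names: E#, F#, A#, C#. These stack in thirds as F#–A#–C#–E# — an F# major seventh chord.
With the seventh (E#) in the bass, the chord is in third inversion (figured bass 4/2).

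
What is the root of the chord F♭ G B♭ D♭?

G

Fb, G, Bb, Db are the tones of a G diminished seventh chord (G–Bb–Db–Fb), making G the root.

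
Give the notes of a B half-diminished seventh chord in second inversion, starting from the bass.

F, A, B, D

Spelling B half-diminished seventh: B–D–F–A. In second inversion the fifth is bass, giving F, A, B, D from the bottom.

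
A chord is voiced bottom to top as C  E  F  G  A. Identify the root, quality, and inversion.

F major ninth, second inversion

The pitch classes C, E, F, G, A arrange in thirds as F–A–C–E–G: an F major ninth chord.
With the fifth (C) in the bass, the chord is in second inversion.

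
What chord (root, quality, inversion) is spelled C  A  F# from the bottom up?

The distinct note names are C, A, F#. Stacked in thirds they read F#–A–C, which is a diminished triad on F#.
With the fifth (C) in the bass, the chord is in second inversion (figured bass 6/4).

F# diminished, second inversion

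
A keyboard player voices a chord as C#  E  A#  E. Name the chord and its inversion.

The distinct note names are C#, E, A#. Stacked in thirds they read A#–C#–E, which is a diminished triad on A#.
The lowest note is C#, the third of the chord, so this is first inversion (figured bass 6).

A# diminished, first inversion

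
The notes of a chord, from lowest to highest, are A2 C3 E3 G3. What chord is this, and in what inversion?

A minor seventh, root position

The pitch classes A, C, E, G arrange in thirds as A–C–E–G: an A minor seventh chord.
The lowest note is A, the root of the chord, so this is root position (figured bass 7).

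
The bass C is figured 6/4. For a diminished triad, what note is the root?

The figures 6/4 mean the fifth of the chord is in the bass. If C is the fifth of a diminished triad, the root is F# (chord tones F#–A–C).

F#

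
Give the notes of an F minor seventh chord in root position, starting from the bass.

The chord tones are F–Ab–C–Eb. With the root (F) lowest for root position: F, Ab, C, Eb.

F, Ab, C, Eb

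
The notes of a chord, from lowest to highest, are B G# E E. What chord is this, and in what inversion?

E major, second inversion

The distinct note names are B, G#, E. Stacked in thirds they read E–G#–B, which is a major triad on E.
B is the fifth of E major; fifth in the bass means second inversion (figured bass 6/4).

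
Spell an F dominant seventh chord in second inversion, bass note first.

F dominant seventh is F–A–C–Eb. Second inversion puts the fifth (C) in the bass, with the remaining tones above: C, Eb, F, A.

C, Eb, F, A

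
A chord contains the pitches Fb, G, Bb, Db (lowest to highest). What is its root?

G

Fb, G, Bb, Db are the tones of a G diminished seventh chord (G–Bb–Db–Fb), making G the root.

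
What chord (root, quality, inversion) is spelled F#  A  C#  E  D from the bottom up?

The pitch classes F#, A, C#, E, D arrange in thirds as D–F#–A–C#–E: a D major ninth chord.
With the third (F#) in the bass, the chord is in first inversion.

D major ninth, first inversion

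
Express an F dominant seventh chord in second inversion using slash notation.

F7/C

Second inversion of F dominant seventh has the fifth (C) in the bass. As a slash chord: F7/C.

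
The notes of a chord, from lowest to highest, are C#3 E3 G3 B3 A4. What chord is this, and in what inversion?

Reducing to letter names: C#, E, G, B, A. These stack in thirds as A–C#–E–G–B — an A dominant ninth chord.
With the third (C#) in the bass, the chord is in first inversion.

A dominant ninth, first inversion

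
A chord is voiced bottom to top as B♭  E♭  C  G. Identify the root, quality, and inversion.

The distinct note names are Bb, Eb, C, G. Stacked in thirds they read C–Eb–G–Bb, which is a minor seventh chord on C.
The lowest note is Bb, the seventh of the chord, so this is third inversion (figured bass 4/2).

C minor seventh, third inversion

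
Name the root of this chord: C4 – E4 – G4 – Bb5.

The distinct letter names are C, E, G, Bb. Arranged as a stack of thirds they read C–E–G–Bb, so C is the root (a C dominant seventh chord).

C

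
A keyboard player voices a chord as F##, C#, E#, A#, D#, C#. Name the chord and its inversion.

D# dominant ninth, first inversion

Reducing to letter names: F##, C#, E#, A#, D#. These stack in thirds as D#–F##–A#–C#–E# — a D# dominant ninth chord.
F## is the third of D# dominant ninth; third in the bass means first inversion.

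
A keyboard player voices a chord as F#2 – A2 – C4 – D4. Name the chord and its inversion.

D dominant seventh, first inversion

The distinct note names are F#, A, C, D. Stacked in thirds they read D–F#–A–C, which is a dominant seventh chord on D.
With the third (F#) in the bass, the chord is in first inversion (figured bass 6/5).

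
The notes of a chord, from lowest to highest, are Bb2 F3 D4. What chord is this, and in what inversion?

Bb major, root position

Reducing to letter names: Bb, F, D. These stack in thirds as Bb–D–F — a Bb major triad.
With the root (Bb) in the bass, the chord is in root position (figured bass 5/3).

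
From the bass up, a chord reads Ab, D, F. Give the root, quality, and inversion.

D diminished, second inversion

The pitch classes Ab, D, F arrange in thirds as D–F–Ab: a D diminished triad.
With the fifth (Ab) in the bass, the chord is in second inversion (figured bass 6/4).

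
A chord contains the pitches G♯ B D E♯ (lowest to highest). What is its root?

The distinct letter names are G#, B, D, E#. Arranged as a stack of thirds they read E#–G#–B–D, so E# is the root (an E# diminished seventh chord).

E#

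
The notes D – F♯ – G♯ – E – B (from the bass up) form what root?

D, F#, G#, E, B are the tones of an E dominant ninth chord (E–G#–B–D–F#), making E the root.

E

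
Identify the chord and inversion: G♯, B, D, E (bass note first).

E dominant seventh, first inversion

Reducing to letter names: G#, B, D, E. These stack in thirds as E–G#–B–D — an E dominant seventh chord.
With the third (G#) in the bass, the chord is in first inversion (figured bass 6/5).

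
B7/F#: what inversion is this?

second inversion

B7/F# means B dominant seventh with F# in the bass. F# is the fifth of B dominant seventh (B–D#–F#–A), so this is second inversion.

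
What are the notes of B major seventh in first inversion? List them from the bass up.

D#, F#, A#, B

B major seventh is B–D#–F#–A#. First inversion puts the third (D#) in the bass, with the remaining tones above: D#, F#, A#, B.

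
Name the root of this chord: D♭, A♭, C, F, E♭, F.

The distinct letter names are Db, Ab, C, F, Eb. Arranged as a stack of thirds they read Db–F–Ab–C–Eb, so Db is the root (a Db major ninth chord).

Db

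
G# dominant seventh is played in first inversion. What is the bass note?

B#

G# dominant seventh is G#–B#–D#–F#. First inversion places the third in the bass: B#.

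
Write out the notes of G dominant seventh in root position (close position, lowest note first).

G, B, D, F

The chord tones are G–B–D–F. With the root (G) lowest for root position: G, B, D, F.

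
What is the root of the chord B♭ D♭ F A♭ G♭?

Gb

Reordering Bb, Db, F, Ab, Gb into stacked thirds gives Gb–Bb–Db–F–Ab; the bottom of that stack, Gb, is the root.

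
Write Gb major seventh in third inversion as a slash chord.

Gbmaj7/F

Third inversion of Gb major seventh has the seventh (F) in the bass. As a slash chord: Gbmaj7/F.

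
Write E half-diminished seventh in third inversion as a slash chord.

Third inversion of E half-diminished seventh has the seventh (D) in the bass. As a slash chord: Eø7/D.

Eø7/D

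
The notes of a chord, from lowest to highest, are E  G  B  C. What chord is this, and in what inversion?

The distinct note names are E, G, B, C. Stacked in thirds they read C–E–G–B, which is a major seventh chord on C.
With the third (E) in the bass, the chord is in first inversion (figured bass 6/5).

C major seventh, first inversion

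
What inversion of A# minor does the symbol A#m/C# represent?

first inversion

A#m/C# means A# minor with C# in the bass. C# is the third of A# minor (A#–C#–E#), so this is first inversion.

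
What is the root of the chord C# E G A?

A

Reordering C#, E, G, A into stacked thirds gives A–C#–E–G; the bottom of that stack, A, is the root.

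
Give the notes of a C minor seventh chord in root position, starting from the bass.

C, Eb, G, Bb

The chord tones are C–Eb–G–Bb. With the root (C) lowest for root position: C, Eb, G, Bb.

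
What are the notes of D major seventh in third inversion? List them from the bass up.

D major seventh is D–F#–A–C#. Third inversion puts the seventh (C#) in the bass, with the remaining tones above: C#, D, F#, A.

C#, D, F#, A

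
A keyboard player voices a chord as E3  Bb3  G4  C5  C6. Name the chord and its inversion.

The pitch classes E, Bb, G, C arrange in thirds as C–E–G–Bb: a C dominant seventh chord.
The lowest note is E, the third of the chord, so this is first inversion (figured bass 6/5).

C dominant seventh, first inversion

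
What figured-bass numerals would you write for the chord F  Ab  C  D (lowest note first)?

The notes F, Ab, C, D stack in thirds as D–F–Ab–C — a D half-diminished seventh chord. The bass F is the third, so this is first inversion: figured 6/5.

6/5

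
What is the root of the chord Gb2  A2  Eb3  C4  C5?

A

Gb, A, Eb, C are the tones of an A diminished seventh chord (A–C–Eb–Gb), making A the root.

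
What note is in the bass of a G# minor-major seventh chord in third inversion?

G# minor-major seventh is G#–B–D#–F##. Third inversion places the seventh in the bass: F##.

F##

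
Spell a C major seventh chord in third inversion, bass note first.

B, C, E, G

The chord tones are C–E–G–B. With the seventh (B) lowest for third inversion: B, C, E, G.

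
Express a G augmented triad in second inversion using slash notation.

Second inversion of G augmented has the fifth (D#) in the bass. As a slash chord: Gaug/D#.

Gaug/D#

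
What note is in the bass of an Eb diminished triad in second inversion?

Bbb

Eb diminished is Eb–Gb–Bbb. Second inversion places the fifth in the bass: Bbb.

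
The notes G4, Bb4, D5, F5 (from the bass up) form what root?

G, Bb, D, F are the tones of a G minor seventh chord (G–Bb–D–F), making G the root.

G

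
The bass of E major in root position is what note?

E

E major is E–G#–B. Root position places the root in the bass: E.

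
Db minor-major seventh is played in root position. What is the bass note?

Db minor-major seventh is Db–Fb–Ab–C. Root position places the root in the bass: Db.

Db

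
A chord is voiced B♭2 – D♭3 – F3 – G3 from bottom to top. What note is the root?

Reordering Bb, Db, F, G into stacked thirds gives G–Bb–Db–F; the bottom of that stack, G, is the root.

G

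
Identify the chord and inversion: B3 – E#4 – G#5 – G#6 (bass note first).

E# diminished, second inversion

Reducing to letter names: B, E#, G#. These stack in thirds as E#–G#–B — an E# diminished triad.
The lowest note is B, the fifth of the chord, so this is second inversion (figured bass 6/4).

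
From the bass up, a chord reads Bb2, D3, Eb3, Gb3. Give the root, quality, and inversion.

The pitch classes Bb, D, Eb, Gb arrange in thirds as Eb–Gb–Bb–D: an Eb minor-major seventh chord.
Bb is the fifth of Eb minor-major seventh; fifth in the bass means second inversion (figured bass 4/3).

Eb minor-major seventh, second inversion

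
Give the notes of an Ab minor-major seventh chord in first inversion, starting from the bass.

The chord tones are Ab–Cb–Eb–G. With the third (Cb) lowest for first inversion: Cb, Eb, G, Ab.

Cb, Eb, G, Ab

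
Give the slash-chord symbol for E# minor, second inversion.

Second inversion of E# minor has the fifth (B#) in the bass. As a slash chord: E#m/B#.

E#m/B#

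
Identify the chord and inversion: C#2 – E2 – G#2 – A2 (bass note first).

A major seventh, first inversion

The pitch classes C#, E, G#, A arrange in thirds as A–C#–E–G#: an A major seventh chord.
With the third (C#) in the bass, the chord is in first inversion (figured bass 6/5).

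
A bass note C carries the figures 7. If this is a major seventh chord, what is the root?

The figures 7 mean the root of the chord is in the bass. If C is the root of a major seventh chord, the root is C (chord tones C–E–G–B).

C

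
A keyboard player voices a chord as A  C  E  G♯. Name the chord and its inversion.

The pitch classes A, C, E, G# arrange in thirds as A–C–E–G#: an A minor-major seventh chord.
With the root (A) in the bass, the chord is in root position (figured bass 7).

A minor-major seventh, root position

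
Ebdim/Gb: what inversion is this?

first inversion

Ebdim/Gb means Eb diminished with Gb in the bass. Gb is the third of Eb diminished (Eb–Gb–Bbb), so this is first inversion.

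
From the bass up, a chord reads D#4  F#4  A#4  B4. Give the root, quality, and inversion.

B major seventh, first inversion

Reducing to letter names: D#, F#, A#, B. These stack in thirds as B–D#–F#–A# — a B major seventh chord.
D# is the third of B major seventh; third in the bass means first inversion (figured bass 6/5).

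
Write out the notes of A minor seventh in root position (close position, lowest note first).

A, C, E, G

The chord tones are A–C–E–G. With the root (A) lowest for root position: A, C, E, G.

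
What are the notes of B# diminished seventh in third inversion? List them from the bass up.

A, B#, D#, F#

Spelling B# diminished seventh: B#–D#–F#–A. In third inversion the seventh is bass, giving A, B#, D#, F# from the bottom.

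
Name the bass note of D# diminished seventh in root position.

D#

In root position the root is lowest. For D# diminished seventh (D#–F#–A–C) that is D#.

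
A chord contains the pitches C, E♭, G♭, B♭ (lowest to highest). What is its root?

C, Eb, Gb, Bb are the tones of a C half-diminished seventh chord (C–Eb–Gb–Bb), making C the root.

C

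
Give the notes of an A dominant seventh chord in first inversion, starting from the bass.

The chord tones are A–C#–E–G. With the third (C#) lowest for first inversion: C#, E, G, A.

C#, E, G, A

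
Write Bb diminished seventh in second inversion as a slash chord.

Bbdim7/Fb

Second inversion of Bb diminished seventh has the fifth (Fb) in the bass. As a slash chord: Bbdim7/Fb.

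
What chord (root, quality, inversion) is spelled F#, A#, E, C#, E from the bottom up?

F# dominant seventh, root position

The distinct note names are F#, A#, E, C#. Stacked in thirds they read F#–A#–C#–E, which is a dominant seventh chord on F#.
F# is the root of F# dominant seventh; root in the bass means root position (figured bass 7).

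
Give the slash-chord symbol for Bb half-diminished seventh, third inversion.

Bbø7/Ab

Third inversion of Bb half-diminished seventh has the seventh (Ab) in the bass. As a slash chord: Bbø7/Ab.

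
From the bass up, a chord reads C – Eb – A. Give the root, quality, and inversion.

The distinct note names are C, Eb, A. Stacked in thirds they read A–C–Eb, which is a diminished triad on A.
C is the third of A diminished; third in the bass means first inversion (figured bass 6).

A diminished, first inversion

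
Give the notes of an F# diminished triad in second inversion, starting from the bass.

C, F#, A

F# diminished is F#–A–C. Second inversion puts the fifth (C) in the bass, with the remaining tones above: C, F#, A.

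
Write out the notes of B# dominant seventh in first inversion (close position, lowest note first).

The chord tones are B#–D##–F##–A#. With the third (D##) lowest for first inversion: D##, F##, A#, B#.

D##, F##, A#, B#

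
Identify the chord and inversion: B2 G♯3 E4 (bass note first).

E major, second inversion

Reducing to letter names: B, G#, E. These stack in thirds as E–G#–B — an E major triad.
B is the fifth of E major; fifth in the bass means second inversion (figured bass 6/4).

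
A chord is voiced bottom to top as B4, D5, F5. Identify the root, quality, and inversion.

B diminished, root position

The distinct note names are B, D, F. Stacked in thirds they read B–D–F, which is a diminished triad on B.
With the root (B) in the bass, the chord is in root position (figured bass 5/3).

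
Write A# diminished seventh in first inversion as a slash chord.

A#dim7/C#

First inversion of A# diminished seventh has the third (C#) in the bass. As a slash chord: A#dim7/C#.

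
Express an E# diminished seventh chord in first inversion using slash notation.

E#dim7/G#

First inversion of E# diminished seventh has the third (G#) in the bass. As a slash chord: E#dim7/G#.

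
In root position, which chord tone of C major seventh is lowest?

In root position the root is lowest. For C major seventh (C–E–G–B) that is C.

C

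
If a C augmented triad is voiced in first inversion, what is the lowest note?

E

C augmented is C–E–G#. First inversion places the third in the bass: E.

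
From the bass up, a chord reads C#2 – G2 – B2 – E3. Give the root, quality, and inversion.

Reducing to letter names: C#, G, B, E. These stack in thirds as C#–E–G–B — a C# half-diminished seventh chord.
C# is the root of C# half-diminished seventh; root in the bass means root position (figured bass 7).

C# half-diminished seventh, root position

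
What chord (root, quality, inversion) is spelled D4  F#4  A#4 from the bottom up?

The distinct note names are D, F#, A#. Stacked in thirds they read D–F#–A#, which is an augmented triad on D.
The lowest note is D, the root of the chord, so this is root position (figured bass 5/3).

D augmented, root position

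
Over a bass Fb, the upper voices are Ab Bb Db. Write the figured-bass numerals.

4/3

The notes Fb, Ab, Bb, Db stack in thirds as Bb–Db–Fb–Ab — a Bb half-diminished seventh chord. The bass Fb is the fifth, so this is second inversion: figured 4/3.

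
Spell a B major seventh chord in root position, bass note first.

B, D#, F#, A#

B major seventh is B–D#–F#–A#. Root position puts the root (B) in the bass, with the remaining tones above: B, D#, F#, A#.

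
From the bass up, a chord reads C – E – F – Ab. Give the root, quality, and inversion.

The pitch classes C, E, F, Ab arrange in thirds as F–Ab–C–E: an F minor-major seventh chord.
C is the fifth of F minor-major seventh; fifth in the bass means second inversion (figured bass 4/3).

F minor-major seventh, second inversion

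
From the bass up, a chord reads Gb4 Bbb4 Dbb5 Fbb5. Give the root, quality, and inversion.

The pitch classes Gb, Bbb, Dbb, Fbb arrange in thirds as Gb–Bbb–Dbb–Fbb: a Gb diminished seventh chord.
With the root (Gb) in the bass, the chord is in root position (figured bass 7).

Gb diminished seventh, root position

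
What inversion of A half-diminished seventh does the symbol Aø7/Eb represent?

Aø7/Eb means A half-diminished seventh with Eb in the bass. Eb is the fifth of A half-diminished seventh (A–C–Eb–G), so this is second inversion.

second inversion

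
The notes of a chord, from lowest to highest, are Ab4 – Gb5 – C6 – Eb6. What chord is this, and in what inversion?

The pitch classes Ab, Gb, C, Eb arrange in thirds as Ab–C–Eb–Gb: an Ab dominant seventh chord.
With the root (Ab) in the bass, the chord is in root position (figured bass 7).

Ab dominant seventh, root position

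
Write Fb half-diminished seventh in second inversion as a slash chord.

Fbø7/Cbb

Second inversion of Fb half-diminished seventh has the fifth (Cbb) in the bass. As a slash chord: Fbø7/Cbb.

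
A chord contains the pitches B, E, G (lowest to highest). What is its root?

E

The distinct letter names are B, E, G. Arranged as a stack of thirds they read E–G–B, so E is the root (an E minor triad).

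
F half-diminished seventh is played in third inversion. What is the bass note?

In third inversion the seventh is lowest. For F half-diminished seventh (F–Ab–Cb–Eb) that is Eb.

Eb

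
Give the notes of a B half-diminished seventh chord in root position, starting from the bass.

B, D, F, A

B half-diminished seventh is B–D–F–A. Root position puts the root (B) in the bass, with the remaining tones above: B, D, F, A.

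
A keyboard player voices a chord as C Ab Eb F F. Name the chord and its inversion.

The pitch classes C, Ab, Eb, F arrange in thirds as F–Ab–C–Eb: an F minor seventh chord.
The lowest note is C, the fifth of the chord, so this is second inversion (figured bass 4/3).

F minor seventh, second inversion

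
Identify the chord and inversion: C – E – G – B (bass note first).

The distinct note names are C, E, G, B. Stacked in thirds they read C–E–G–B, which is a major seventh chord on C.
With the root (C) in the bass, the chord is in root position (figured bass 7).

C major seventh, root position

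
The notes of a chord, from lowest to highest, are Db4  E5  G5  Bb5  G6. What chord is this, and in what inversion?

E diminished seventh, third inversion

The pitch classes Db, E, G, Bb arrange in thirds as E–G–Bb–Db: an E diminished seventh chord.
With the seventh (Db) in the bass, the chord is in third inversion (figured bass 4/2).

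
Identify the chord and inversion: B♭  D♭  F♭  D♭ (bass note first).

Reducing to letter names: Bb, Db, Fb. These stack in thirds as Bb–Db–Fb — a Bb diminished triad.
The lowest note is Bb, the root of the chord, so this is root position (figured bass 5/3).

Bb diminished, root position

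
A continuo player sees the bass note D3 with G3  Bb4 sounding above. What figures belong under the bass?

The notes D, G, Bb stack in thirds as G–Bb–D — a G minor triad. The bass D is the fifth, so this is second inversion: figured 6/4.

6/4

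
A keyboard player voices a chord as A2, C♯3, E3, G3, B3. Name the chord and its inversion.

A dominant ninth, root position

The distinct note names are A, C#, E, G, B. Stacked in thirds they read A–C#–E–G–B, which is a dominant ninth chord on A.
A is the root of A dominant ninth; root in the bass means root position.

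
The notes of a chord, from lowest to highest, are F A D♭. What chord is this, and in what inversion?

The distinct note names are F, A, Db. Stacked in thirds they read Db–F–A, which is an augmented triad on Db.
The lowest note is F, the third of the chord, so this is first inversion (figured bass 6).

Db augmented, first inversion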